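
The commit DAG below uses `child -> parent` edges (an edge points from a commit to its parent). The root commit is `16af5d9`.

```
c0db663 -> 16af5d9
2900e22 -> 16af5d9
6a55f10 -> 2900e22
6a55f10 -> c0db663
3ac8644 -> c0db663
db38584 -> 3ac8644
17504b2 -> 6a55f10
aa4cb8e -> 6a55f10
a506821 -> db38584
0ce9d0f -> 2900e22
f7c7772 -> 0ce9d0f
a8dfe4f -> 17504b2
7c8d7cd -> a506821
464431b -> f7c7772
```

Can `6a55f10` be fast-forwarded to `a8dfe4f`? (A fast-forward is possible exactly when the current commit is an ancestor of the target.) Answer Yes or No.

Yes

A fast-forward from 6a55f10 to a8dfe4f is possible iff 6a55f10 is an ancestor of a8dfe4f.
Ancestors of a8dfe4f: {16af5d9, 17504b2, 2900e22, 6a55f10, a8dfe4f, c0db663}.
6a55f10 is among them, so fast-forward is possible.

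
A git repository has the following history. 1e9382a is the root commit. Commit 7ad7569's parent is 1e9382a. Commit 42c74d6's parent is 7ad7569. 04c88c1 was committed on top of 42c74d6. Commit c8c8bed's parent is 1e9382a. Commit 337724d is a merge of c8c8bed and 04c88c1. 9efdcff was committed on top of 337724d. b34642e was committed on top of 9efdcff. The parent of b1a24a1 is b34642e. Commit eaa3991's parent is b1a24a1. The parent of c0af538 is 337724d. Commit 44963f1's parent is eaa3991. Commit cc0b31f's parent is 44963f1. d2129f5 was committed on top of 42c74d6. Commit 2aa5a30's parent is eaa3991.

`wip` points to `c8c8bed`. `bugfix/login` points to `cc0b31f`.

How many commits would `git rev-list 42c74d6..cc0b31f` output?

9

Reachable from cc0b31f: {04c88c1, 1e9382a, 337724d, 42c74d6, 44963f1, 7ad7569, 9efdcff, b1a24a1, b34642e, c8c8bed, cc0b31f, eaa3991}.
Reachable from 42c74d6: {1e9382a, 42c74d6, 7ad7569}.
In cc0b31f's history but not 42c74d6's: {04c88c1, 337724d, 44963f1, 9efdcff, b1a24a1, b34642e, c8c8bed, cc0b31f, eaa3991} — 9 commits.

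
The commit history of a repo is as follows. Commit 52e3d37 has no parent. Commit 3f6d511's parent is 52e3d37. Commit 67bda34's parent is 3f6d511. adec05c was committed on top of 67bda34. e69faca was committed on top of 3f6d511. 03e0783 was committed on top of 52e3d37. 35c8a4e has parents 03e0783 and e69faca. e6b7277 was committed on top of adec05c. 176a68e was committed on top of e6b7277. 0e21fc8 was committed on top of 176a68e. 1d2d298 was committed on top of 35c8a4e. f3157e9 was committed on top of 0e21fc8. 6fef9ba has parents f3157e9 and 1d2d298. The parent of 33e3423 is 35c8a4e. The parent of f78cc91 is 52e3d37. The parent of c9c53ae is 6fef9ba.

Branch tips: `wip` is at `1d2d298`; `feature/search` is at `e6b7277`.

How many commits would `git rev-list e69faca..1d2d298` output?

Reachable from 1d2d298: {03e0783, 1d2d298, 35c8a4e, 3f6d511, 52e3d37, e69faca}.
Reachable from e69faca: {3f6d511, 52e3d37, e69faca}.
In 1d2d298's history but not e69faca's: {03e0783, 1d2d298, 35c8a4e} — 3 commits.

3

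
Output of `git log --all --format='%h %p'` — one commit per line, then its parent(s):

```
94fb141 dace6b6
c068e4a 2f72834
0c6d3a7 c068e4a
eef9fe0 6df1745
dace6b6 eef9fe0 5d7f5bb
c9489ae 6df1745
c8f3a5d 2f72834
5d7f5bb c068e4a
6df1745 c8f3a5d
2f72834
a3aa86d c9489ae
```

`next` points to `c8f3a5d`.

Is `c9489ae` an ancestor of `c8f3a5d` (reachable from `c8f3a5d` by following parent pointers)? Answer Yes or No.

Ancestors of c8f3a5d: {2f72834, c8f3a5d}.
c9489ae is not in that set, so it is not an ancestor of c8f3a5d.

No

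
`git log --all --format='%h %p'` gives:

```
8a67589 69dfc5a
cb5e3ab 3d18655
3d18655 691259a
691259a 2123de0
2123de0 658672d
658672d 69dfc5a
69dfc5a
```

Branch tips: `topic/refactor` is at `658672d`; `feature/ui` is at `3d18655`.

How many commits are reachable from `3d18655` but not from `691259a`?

1

Reachable from 3d18655: {2123de0, 3d18655, 658672d, 691259a, 69dfc5a}.
Reachable from 691259a: {2123de0, 658672d, 691259a, 69dfc5a}.
In 3d18655's history but not 691259a's: {3d18655} — 1 commit.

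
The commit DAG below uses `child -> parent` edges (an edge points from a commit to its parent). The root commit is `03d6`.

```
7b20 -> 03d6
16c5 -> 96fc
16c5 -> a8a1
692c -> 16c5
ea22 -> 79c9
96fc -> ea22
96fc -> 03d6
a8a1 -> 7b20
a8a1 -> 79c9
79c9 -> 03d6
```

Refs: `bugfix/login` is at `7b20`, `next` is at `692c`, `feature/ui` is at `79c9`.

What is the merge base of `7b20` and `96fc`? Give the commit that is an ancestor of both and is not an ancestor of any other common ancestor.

03d6

Ancestors of 7b20: {03d6, 7b20}.
Ancestors of 96fc: {03d6, 79c9, 96fc, ea22}.
Common ancestors: {03d6}.
The only common ancestor is 03d6, so it is the merge base.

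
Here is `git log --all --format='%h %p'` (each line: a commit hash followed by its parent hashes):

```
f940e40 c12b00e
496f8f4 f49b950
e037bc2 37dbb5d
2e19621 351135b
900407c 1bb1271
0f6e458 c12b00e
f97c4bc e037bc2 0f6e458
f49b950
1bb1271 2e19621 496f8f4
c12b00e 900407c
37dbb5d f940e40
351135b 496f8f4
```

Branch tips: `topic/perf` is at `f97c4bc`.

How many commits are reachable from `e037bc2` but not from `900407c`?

Reachable from e037bc2: {1bb1271, 2e19621, 351135b, 37dbb5d, 496f8f4, 900407c, c12b00e, e037bc2, f49b950, f940e40}.
Reachable from 900407c: {1bb1271, 2e19621, 351135b, 496f8f4, 900407c, f49b950}.
In e037bc2's history but not 900407c's: {37dbb5d, c12b00e, e037bc2, f940e40} — 4 commits.

4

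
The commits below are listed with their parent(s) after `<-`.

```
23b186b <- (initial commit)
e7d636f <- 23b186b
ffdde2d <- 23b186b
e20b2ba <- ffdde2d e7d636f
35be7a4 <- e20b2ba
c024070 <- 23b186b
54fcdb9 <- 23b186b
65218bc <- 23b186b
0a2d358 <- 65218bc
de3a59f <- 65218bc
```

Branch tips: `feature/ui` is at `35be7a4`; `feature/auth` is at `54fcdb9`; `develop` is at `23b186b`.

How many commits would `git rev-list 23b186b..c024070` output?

1

Reachable from c024070: {23b186b, c024070}.
Reachable from 23b186b: {23b186b}.
In c024070's history but not 23b186b's: {c024070} — 1 commit.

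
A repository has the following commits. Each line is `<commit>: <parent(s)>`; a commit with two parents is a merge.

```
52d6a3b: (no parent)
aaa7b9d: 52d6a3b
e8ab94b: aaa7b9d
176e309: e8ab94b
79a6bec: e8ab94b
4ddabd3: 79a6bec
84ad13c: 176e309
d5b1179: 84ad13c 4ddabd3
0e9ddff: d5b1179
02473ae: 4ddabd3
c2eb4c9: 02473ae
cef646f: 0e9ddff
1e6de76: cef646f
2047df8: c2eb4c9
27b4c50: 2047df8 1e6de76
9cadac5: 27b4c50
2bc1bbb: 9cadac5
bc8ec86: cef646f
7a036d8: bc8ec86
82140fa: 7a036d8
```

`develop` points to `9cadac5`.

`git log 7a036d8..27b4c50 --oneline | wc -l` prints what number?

Reachable from 27b4c50: {02473ae, 0e9ddff, 176e309, 1e6de76, 2047df8, 27b4c50, 4ddabd3, 52d6a3b, 79a6bec, 84ad13c, aaa7b9d, c2eb4c9, cef646f, d5b1179, e8ab94b}.
Reachable from 7a036d8: {0e9ddff, 176e309, 4ddabd3, 52d6a3b, 79a6bec, 7a036d8, 84ad13c, aaa7b9d, bc8ec86, cef646f, d5b1179, e8ab94b}.
In 27b4c50's history but not 7a036d8's: {02473ae, 1e6de76, 2047df8, 27b4c50, c2eb4c9} — 5 commits.

5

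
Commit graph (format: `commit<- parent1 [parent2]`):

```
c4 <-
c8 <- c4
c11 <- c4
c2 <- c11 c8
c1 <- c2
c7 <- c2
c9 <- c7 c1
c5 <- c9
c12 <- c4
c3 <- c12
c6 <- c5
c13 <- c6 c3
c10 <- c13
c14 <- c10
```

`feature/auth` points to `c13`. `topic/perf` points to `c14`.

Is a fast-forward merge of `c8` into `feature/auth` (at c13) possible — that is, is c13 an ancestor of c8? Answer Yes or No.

No

A fast-forward from c13 to c8 is possible iff c13 is an ancestor of c8.
Ancestors of c8: {c4, c8}.
c13 is not among them, so fast-forward is not possible.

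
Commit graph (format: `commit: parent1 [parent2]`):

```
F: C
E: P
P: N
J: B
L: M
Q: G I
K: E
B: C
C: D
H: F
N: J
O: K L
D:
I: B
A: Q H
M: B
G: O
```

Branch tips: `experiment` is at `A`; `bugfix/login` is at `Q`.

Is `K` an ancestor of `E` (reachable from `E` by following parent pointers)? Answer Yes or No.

No

Ancestors of E: {B, C, D, E, J, N, P}.
K is not in that set, so it is not an ancestor of E.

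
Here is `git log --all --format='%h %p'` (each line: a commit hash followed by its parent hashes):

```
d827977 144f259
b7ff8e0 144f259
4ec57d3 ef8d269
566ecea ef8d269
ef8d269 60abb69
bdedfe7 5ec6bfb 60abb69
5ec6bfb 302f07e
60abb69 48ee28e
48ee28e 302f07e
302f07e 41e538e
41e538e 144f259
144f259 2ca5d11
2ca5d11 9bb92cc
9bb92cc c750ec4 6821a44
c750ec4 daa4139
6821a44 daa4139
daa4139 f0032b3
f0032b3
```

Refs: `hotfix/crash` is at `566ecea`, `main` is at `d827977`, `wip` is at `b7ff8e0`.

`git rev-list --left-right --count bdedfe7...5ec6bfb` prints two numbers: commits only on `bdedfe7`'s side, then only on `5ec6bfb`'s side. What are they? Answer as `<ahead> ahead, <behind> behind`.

3 ahead, 0 behind

Reachable from bdedfe7: {144f259, 2ca5d11, 302f07e, 41e538e, 48ee28e, 5ec6bfb, 60abb69, 6821a44, 9bb92cc, bdedfe7, c750ec4, daa4139, f0032b3}.
Reachable from 5ec6bfb: {144f259, 2ca5d11, 302f07e, 41e538e, 5ec6bfb, 6821a44, 9bb92cc, c750ec4, daa4139, f0032b3}.
Only in bdedfe7's history (ahead): {48ee28e, 60abb69, bdedfe7} — 3.
Only in 5ec6bfb's history (behind): {} — 0.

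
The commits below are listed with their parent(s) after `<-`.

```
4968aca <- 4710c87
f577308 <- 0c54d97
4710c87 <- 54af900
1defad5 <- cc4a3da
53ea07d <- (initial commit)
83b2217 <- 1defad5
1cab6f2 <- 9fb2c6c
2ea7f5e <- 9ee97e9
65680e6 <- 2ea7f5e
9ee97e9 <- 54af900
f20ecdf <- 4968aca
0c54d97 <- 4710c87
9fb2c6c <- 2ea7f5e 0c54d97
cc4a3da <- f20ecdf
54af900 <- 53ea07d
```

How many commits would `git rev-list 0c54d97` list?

4

Walking parent pointers from 0c54d97: reachable set = {0c54d97, 4710c87, 53ea07d, 54af900}.
That is 4 commits.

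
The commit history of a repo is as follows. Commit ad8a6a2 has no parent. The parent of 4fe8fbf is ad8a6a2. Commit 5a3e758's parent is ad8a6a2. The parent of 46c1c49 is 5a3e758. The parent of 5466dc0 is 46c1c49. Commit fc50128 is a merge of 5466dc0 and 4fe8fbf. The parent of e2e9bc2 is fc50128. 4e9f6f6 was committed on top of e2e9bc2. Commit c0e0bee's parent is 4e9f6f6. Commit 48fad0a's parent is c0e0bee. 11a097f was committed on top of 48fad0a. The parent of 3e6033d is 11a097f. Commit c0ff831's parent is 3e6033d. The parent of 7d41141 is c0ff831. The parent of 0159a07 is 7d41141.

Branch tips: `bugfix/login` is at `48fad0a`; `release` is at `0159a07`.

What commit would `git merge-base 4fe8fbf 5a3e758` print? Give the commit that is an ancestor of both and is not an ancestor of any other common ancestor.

ad8a6a2

Ancestors of 4fe8fbf: {4fe8fbf, ad8a6a2}.
Ancestors of 5a3e758: {5a3e758, ad8a6a2}.
Common ancestors: {ad8a6a2}.
The only common ancestor is ad8a6a2, so it is the merge base.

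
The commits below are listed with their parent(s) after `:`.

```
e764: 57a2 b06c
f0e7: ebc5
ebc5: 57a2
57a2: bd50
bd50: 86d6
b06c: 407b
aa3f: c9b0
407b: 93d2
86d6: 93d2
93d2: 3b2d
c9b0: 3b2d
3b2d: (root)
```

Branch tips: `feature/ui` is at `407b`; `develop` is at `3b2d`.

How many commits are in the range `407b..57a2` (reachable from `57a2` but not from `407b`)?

3

Reachable from 57a2: {3b2d, 57a2, 86d6, 93d2, bd50}.
Reachable from 407b: {3b2d, 407b, 93d2}.
In 57a2's history but not 407b's: {57a2, 86d6, bd50} — 3 commits.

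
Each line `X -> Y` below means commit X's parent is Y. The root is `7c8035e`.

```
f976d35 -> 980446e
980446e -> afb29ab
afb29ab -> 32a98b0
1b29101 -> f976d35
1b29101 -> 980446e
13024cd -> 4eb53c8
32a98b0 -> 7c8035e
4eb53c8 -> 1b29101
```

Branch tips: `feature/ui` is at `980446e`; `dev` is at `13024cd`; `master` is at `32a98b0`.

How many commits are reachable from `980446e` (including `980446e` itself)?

Walking parent pointers from 980446e: reachable set = {32a98b0, 7c8035e, 980446e, afb29ab}.
That is 4 commits.

4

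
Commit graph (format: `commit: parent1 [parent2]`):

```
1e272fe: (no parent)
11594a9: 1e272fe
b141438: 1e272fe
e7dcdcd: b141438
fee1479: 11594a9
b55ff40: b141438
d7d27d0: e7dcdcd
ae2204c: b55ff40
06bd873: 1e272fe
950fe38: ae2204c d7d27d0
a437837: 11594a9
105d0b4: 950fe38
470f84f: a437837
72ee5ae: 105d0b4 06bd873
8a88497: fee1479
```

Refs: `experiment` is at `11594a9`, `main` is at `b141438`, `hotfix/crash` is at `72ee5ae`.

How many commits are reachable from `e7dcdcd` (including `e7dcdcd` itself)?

3

Walking parent pointers from e7dcdcd: reachable set = {1e272fe, b141438, e7dcdcd}.
That is 3 commits.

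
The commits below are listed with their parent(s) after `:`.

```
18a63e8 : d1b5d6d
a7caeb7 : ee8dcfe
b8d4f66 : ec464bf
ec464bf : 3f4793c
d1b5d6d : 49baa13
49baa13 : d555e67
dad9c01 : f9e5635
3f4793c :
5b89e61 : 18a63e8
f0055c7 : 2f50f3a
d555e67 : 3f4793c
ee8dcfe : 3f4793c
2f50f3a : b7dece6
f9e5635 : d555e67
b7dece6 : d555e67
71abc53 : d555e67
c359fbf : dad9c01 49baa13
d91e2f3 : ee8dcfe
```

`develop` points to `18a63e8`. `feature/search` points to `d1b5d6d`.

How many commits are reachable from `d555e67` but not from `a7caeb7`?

1

Reachable from d555e67: {3f4793c, d555e67}.
Reachable from a7caeb7: {3f4793c, a7caeb7, ee8dcfe}.
In d555e67's history but not a7caeb7's: {d555e67} — 1 commit.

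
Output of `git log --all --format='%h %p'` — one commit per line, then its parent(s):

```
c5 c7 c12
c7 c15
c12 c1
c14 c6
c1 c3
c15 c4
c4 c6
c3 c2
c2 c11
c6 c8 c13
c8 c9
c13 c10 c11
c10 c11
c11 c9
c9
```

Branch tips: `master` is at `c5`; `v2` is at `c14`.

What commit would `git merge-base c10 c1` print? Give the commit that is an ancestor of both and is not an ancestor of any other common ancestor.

c11

Ancestors of c10: {c10, c11, c9}.
Ancestors of c1: {c1, c11, c2, c3, c9}.
Common ancestors: {c11, c9}.
Among these, c11 is not an ancestor of any other common ancestor — it is the merge base.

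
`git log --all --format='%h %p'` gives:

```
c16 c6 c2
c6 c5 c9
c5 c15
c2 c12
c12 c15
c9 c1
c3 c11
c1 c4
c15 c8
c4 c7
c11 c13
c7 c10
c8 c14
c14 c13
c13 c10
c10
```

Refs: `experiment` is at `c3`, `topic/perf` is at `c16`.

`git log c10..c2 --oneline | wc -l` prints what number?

Reachable from c2: {c10, c12, c13, c14, c15, c2, c8}.
Reachable from c10: {c10}.
In c2's history but not c10's: {c12, c13, c14, c15, c2, c8} — 6 commits.

6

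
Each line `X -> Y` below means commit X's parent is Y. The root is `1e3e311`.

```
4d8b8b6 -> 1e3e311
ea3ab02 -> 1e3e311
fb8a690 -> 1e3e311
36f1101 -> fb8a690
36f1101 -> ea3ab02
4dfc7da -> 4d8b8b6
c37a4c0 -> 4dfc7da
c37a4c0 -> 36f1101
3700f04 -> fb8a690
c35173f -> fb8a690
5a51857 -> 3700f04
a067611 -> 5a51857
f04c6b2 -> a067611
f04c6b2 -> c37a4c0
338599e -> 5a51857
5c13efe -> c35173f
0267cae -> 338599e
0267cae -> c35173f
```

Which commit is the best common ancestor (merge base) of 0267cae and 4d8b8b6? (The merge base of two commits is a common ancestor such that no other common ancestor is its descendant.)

1e3e311

Ancestors of 0267cae: {0267cae, 1e3e311, 338599e, 3700f04, 5a51857, c35173f, fb8a690}.
Ancestors of 4d8b8b6: {1e3e311, 4d8b8b6}.
Common ancestors: {1e3e311}.
The only common ancestor is 1e3e311, so it is the merge base.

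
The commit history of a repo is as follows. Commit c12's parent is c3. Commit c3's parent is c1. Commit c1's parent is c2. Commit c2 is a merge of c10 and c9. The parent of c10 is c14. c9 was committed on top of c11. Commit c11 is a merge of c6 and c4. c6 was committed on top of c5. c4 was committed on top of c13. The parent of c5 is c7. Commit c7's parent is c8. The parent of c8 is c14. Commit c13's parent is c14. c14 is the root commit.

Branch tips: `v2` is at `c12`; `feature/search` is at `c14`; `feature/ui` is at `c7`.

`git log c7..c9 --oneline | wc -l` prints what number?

6

Reachable from c9: {c11, c13, c14, c4, c5, c6, c7, c8, c9}.
Reachable from c7: {c14, c7, c8}.
In c9's history but not c7's: {c11, c13, c4, c5, c6, c9} — 6 commits.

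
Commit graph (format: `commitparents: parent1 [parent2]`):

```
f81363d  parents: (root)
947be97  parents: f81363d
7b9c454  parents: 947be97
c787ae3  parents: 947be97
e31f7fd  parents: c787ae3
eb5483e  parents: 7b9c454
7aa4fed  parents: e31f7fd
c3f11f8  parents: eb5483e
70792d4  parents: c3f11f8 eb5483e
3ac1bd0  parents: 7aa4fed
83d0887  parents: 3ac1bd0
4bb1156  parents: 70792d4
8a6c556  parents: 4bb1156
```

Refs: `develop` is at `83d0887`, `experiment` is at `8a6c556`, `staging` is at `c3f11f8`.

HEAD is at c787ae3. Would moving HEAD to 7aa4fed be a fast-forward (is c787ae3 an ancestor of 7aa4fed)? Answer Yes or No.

A fast-forward from c787ae3 to 7aa4fed is possible iff c787ae3 is an ancestor of 7aa4fed.
Ancestors of 7aa4fed: {7aa4fed, 947be97, c787ae3, e31f7fd, f81363d}.
c787ae3 is among them, so fast-forward is possible.

Yes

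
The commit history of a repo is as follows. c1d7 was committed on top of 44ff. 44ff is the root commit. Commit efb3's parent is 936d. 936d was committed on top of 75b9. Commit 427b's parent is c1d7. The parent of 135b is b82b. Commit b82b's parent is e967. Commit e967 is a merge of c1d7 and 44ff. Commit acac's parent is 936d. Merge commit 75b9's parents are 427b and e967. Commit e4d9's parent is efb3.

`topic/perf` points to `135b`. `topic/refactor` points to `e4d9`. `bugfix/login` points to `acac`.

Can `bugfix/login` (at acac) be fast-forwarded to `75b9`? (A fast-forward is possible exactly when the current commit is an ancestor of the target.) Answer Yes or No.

No

A fast-forward from acac to 75b9 is possible iff acac is an ancestor of 75b9.
Ancestors of 75b9: {427b, 44ff, 75b9, c1d7, e967}.
acac is not among them, so fast-forward is not possible.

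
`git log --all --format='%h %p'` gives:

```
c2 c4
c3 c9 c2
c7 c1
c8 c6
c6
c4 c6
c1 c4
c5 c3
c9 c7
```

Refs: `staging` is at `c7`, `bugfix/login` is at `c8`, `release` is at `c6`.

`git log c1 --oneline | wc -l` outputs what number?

3

Walking parent pointers from c1: reachable set = {c1, c4, c6}.
That is 3 commits.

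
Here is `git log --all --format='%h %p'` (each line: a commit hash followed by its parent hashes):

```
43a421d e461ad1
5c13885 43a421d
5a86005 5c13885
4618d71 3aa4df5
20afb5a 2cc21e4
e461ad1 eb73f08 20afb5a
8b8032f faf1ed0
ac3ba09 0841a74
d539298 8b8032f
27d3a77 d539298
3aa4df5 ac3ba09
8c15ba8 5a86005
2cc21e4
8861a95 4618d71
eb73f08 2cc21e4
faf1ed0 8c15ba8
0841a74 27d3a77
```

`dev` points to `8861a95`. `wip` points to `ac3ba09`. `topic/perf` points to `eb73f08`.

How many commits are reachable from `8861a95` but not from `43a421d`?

Reachable from 8861a95: {0841a74, 20afb5a, 27d3a77, 2cc21e4, 3aa4df5, 43a421d, 4618d71, 5a86005, 5c13885, 8861a95, 8b8032f, 8c15ba8, ac3ba09, d539298, e461ad1, eb73f08, faf1ed0}.
Reachable from 43a421d: {20afb5a, 2cc21e4, 43a421d, e461ad1, eb73f08}.
In 8861a95's history but not 43a421d's: {0841a74, 27d3a77, 3aa4df5, 4618d71, 5a86005, 5c13885, 8861a95, 8b8032f, 8c15ba8, ac3ba09, d539298, faf1ed0} — 12 commits.

12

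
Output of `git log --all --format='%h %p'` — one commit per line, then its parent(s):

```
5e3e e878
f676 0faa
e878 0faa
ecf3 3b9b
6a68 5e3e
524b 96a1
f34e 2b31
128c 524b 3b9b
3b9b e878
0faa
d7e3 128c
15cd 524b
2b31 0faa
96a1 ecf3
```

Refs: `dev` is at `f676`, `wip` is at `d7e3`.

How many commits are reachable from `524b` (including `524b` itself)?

Walking parent pointers from 524b: reachable set = {0faa, 3b9b, 524b, 96a1, e878, ecf3}.
That is 6 commits.

6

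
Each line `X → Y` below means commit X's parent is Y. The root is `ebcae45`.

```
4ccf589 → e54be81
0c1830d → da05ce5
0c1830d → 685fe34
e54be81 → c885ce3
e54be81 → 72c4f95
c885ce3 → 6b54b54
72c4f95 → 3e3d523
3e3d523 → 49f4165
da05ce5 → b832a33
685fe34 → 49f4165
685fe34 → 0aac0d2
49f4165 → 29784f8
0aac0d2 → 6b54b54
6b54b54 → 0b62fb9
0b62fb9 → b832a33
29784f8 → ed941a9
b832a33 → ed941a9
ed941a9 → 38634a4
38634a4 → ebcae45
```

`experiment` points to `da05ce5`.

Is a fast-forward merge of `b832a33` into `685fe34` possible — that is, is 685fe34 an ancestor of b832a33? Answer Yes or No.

A fast-forward from 685fe34 to b832a33 is possible iff 685fe34 is an ancestor of b832a33.
Ancestors of b832a33: {38634a4, b832a33, ebcae45, ed941a9}.
685fe34 is not among them, so fast-forward is not possible.

No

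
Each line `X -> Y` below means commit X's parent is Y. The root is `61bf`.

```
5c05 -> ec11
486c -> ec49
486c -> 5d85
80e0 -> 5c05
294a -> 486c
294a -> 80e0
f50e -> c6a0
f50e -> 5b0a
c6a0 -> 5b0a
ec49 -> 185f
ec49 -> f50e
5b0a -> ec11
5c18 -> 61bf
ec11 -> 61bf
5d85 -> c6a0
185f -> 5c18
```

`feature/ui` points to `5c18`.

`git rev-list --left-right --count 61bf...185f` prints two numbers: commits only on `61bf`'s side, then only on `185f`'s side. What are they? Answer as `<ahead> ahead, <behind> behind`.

Reachable from 61bf: {61bf}.
Reachable from 185f: {185f, 5c18, 61bf}.
Only in 61bf's history (ahead): {} — 0.
Only in 185f's history (behind): {185f, 5c18} — 2.

0 ahead, 2 behind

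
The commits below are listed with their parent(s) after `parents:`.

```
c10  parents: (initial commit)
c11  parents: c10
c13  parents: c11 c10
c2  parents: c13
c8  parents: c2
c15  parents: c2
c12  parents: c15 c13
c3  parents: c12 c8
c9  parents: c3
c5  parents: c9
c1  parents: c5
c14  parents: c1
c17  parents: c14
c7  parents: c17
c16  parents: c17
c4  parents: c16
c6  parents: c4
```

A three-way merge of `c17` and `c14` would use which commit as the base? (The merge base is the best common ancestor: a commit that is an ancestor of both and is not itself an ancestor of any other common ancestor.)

c14

Ancestors of c17: {c1, c10, c11, c12, c13, c14, c15, c17, c2, c3, c5, c8, c9}.
Ancestors of c14: {c1, c10, c11, c12, c13, c14, c15, c2, c3, c5, c8, c9}.
Common ancestors: {c1, c10, c11, c12, c13, c14, c15, c2, c3, c5, c8, c9}.
Among these, c14 is not an ancestor of any other common ancestor — it is the merge base.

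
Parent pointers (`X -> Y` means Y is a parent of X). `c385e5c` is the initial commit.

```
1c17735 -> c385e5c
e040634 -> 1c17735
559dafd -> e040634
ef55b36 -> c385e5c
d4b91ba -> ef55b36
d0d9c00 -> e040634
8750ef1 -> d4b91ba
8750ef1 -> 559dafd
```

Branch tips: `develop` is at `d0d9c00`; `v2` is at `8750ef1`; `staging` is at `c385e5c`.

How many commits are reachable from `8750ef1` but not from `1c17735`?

5

Reachable from 8750ef1: {1c17735, 559dafd, 8750ef1, c385e5c, d4b91ba, e040634, ef55b36}.
Reachable from 1c17735: {1c17735, c385e5c}.
In 8750ef1's history but not 1c17735's: {559dafd, 8750ef1, d4b91ba, e040634, ef55b36} — 5 commits.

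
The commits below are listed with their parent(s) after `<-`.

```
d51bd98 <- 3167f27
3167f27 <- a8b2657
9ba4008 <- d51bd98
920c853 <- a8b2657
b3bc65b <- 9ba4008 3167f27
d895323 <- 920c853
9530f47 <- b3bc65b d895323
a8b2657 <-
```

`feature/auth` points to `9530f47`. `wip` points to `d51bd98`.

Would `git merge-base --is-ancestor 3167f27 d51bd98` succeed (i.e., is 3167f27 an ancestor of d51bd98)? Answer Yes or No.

Yes

Ancestors of d51bd98 (commits reachable by following parents): {3167f27, a8b2657, d51bd98}.
3167f27 is in that set, so it is an ancestor of d51bd98.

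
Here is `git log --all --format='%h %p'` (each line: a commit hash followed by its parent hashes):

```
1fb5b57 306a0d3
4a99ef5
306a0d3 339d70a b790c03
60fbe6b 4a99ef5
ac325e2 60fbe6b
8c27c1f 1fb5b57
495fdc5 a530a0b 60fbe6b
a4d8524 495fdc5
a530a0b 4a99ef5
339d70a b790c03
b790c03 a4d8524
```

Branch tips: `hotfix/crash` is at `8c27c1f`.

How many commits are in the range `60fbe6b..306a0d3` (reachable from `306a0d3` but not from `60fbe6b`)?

6

Reachable from 306a0d3: {306a0d3, 339d70a, 495fdc5, 4a99ef5, 60fbe6b, a4d8524, a530a0b, b790c03}.
Reachable from 60fbe6b: {4a99ef5, 60fbe6b}.
In 306a0d3's history but not 60fbe6b's: {306a0d3, 339d70a, 495fdc5, a4d8524, a530a0b, b790c03} — 6 commits.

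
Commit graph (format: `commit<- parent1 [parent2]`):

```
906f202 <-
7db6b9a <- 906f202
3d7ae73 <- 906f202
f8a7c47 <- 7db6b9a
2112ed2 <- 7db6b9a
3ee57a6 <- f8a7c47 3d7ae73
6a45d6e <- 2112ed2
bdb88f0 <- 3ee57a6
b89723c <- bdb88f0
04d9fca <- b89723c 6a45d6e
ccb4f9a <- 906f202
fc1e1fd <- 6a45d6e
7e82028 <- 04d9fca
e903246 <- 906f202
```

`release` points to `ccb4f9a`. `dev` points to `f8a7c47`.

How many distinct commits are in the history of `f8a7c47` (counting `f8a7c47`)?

Walking parent pointers from f8a7c47: reachable set = {7db6b9a, 906f202, f8a7c47}.
That is 3 commits.

3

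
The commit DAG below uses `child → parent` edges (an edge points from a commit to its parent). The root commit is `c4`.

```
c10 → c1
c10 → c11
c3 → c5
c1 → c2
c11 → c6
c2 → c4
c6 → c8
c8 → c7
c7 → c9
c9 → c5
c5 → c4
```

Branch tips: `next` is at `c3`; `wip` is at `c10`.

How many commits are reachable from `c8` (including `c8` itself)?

5

Walking parent pointers from c8: reachable set = {c4, c5, c7, c8, c9}.
That is 5 commits.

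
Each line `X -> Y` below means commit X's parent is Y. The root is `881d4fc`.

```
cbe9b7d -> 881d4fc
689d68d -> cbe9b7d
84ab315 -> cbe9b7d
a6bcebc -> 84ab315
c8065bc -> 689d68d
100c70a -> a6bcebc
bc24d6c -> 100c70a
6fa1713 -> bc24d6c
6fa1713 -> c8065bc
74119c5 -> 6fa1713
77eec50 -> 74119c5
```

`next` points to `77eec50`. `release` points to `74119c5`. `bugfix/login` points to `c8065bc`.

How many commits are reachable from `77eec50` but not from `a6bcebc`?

7

Reachable from 77eec50: {100c70a, 689d68d, 6fa1713, 74119c5, 77eec50, 84ab315, 881d4fc, a6bcebc, bc24d6c, c8065bc, cbe9b7d}.
Reachable from a6bcebc: {84ab315, 881d4fc, a6bcebc, cbe9b7d}.
In 77eec50's history but not a6bcebc's: {100c70a, 689d68d, 6fa1713, 74119c5, 77eec50, bc24d6c, c8065bc} — 7 commits.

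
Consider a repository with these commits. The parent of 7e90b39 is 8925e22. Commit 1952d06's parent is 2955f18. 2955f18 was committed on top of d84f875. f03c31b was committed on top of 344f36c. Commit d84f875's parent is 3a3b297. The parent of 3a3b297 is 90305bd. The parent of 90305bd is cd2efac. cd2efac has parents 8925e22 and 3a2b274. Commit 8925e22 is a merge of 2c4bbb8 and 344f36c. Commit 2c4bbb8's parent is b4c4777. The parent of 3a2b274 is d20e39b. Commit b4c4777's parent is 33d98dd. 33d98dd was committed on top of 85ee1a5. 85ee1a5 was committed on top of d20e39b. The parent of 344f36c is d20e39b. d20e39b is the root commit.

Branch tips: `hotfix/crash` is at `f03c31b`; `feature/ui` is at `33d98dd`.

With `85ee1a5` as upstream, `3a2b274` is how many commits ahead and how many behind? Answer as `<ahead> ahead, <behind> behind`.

1 ahead, 1 behind

Reachable from 3a2b274: {3a2b274, d20e39b}.
Reachable from 85ee1a5: {85ee1a5, d20e39b}.
Only in 3a2b274's history (ahead): {3a2b274} — 1.
Only in 85ee1a5's history (behind): {85ee1a5} — 1.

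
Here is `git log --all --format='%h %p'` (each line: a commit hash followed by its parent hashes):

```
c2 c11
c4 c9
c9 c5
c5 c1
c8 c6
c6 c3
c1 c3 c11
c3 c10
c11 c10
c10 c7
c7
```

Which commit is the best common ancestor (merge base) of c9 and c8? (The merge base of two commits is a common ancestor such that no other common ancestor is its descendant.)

Ancestors of c9: {c1, c10, c11, c3, c5, c7, c9}.
Ancestors of c8: {c10, c3, c6, c7, c8}.
Common ancestors: {c10, c3, c7}.
Among these, c3 is not an ancestor of any other common ancestor — it is the merge base.

c3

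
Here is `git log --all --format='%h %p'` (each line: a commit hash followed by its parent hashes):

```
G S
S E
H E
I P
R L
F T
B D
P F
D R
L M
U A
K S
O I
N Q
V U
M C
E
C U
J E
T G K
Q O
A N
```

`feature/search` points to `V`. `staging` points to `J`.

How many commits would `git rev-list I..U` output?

5

Reachable from U: {A, E, F, G, I, K, N, O, P, Q, S, T, U}.
Reachable from I: {E, F, G, I, K, P, S, T}.
In U's history but not I's: {A, N, O, Q, U} — 5 commits.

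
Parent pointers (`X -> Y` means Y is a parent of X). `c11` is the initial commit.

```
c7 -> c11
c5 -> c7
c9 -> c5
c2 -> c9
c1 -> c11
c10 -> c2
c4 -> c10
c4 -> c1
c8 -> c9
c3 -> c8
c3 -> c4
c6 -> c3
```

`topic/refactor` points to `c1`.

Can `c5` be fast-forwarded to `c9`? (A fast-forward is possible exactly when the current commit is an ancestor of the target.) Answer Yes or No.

Yes

A fast-forward from c5 to c9 is possible iff c5 is an ancestor of c9.
Ancestors of c9: {c11, c5, c7, c9}.
c5 is among them, so fast-forward is possible.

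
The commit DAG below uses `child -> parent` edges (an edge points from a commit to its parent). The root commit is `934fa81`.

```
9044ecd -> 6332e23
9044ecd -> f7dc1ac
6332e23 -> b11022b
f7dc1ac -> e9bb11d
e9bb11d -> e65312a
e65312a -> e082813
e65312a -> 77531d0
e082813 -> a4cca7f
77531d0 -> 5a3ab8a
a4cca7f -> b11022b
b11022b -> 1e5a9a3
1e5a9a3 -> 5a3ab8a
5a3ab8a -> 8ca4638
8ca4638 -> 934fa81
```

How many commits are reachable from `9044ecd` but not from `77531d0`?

9

Reachable from 9044ecd: {1e5a9a3, 5a3ab8a, 6332e23, 77531d0, 8ca4638, 9044ecd, 934fa81, a4cca7f, b11022b, e082813, e65312a, e9bb11d, f7dc1ac}.
Reachable from 77531d0: {5a3ab8a, 77531d0, 8ca4638, 934fa81}.
In 9044ecd's history but not 77531d0's: {1e5a9a3, 6332e23, 9044ecd, a4cca7f, b11022b, e082813, e65312a, e9bb11d, f7dc1ac} — 9 commits.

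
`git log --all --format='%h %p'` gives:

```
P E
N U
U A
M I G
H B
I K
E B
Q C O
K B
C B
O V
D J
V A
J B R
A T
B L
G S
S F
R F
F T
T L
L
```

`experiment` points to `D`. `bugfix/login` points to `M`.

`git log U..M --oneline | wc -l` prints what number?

Reachable from M: {B, F, G, I, K, L, M, S, T}.
Reachable from U: {A, L, T, U}.
In M's history but not U's: {B, F, G, I, K, M, S} — 7 commits.

7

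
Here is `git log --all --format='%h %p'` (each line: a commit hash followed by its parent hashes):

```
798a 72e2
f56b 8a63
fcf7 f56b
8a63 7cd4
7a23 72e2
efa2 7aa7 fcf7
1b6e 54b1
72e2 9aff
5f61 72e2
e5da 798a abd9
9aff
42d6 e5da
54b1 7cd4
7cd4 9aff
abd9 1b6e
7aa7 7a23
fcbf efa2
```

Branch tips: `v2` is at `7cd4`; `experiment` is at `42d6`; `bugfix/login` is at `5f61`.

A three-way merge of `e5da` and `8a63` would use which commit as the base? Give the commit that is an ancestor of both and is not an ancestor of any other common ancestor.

7cd4

Ancestors of e5da: {1b6e, 54b1, 72e2, 798a, 7cd4, 9aff, abd9, e5da}.
Ancestors of 8a63: {7cd4, 8a63, 9aff}.
Common ancestors: {7cd4, 9aff}.
Among these, 7cd4 is not an ancestor of any other common ancestor — it is the merge base.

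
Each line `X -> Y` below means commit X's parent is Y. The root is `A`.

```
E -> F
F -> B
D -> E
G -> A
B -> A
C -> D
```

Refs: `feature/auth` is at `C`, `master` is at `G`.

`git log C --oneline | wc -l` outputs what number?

6

Walking parent pointers from C: reachable set = {A, B, C, D, E, F}.
That is 6 commits.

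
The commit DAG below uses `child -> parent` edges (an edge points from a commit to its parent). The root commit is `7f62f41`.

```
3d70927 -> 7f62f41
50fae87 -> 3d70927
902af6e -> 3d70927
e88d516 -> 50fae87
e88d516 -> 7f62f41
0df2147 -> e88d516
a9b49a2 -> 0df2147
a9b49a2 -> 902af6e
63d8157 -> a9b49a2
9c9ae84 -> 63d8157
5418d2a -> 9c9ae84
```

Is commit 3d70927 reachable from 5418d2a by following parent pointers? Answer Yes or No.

Yes

Ancestors of 5418d2a (commits reachable by following parents): {0df2147, 3d70927, 50fae87, 5418d2a, 63d8157, 7f62f41, 902af6e, 9c9ae84, a9b49a2, e88d516}.
3d70927 is in that set, so it is an ancestor of 5418d2a.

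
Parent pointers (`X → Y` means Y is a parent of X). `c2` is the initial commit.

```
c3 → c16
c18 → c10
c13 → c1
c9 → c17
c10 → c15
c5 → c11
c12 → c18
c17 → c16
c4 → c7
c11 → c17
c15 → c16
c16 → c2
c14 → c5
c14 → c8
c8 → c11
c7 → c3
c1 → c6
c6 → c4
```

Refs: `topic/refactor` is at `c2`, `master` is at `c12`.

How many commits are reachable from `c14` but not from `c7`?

Reachable from c14: {c11, c14, c16, c17, c2, c5, c8}.
Reachable from c7: {c16, c2, c3, c7}.
In c14's history but not c7's: {c11, c14, c17, c5, c8} — 5 commits.

5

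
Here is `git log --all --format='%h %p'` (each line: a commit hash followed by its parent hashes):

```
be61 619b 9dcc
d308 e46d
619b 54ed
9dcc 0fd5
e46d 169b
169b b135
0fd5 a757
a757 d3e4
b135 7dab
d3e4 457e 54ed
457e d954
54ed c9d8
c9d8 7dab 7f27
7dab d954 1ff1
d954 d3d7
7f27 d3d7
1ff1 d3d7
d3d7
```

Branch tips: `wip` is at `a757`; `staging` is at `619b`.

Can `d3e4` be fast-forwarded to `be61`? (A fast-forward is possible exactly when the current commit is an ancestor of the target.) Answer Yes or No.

Yes

A fast-forward from d3e4 to be61 is possible iff d3e4 is an ancestor of be61.
Ancestors of be61: {0fd5, 1ff1, 457e, 54ed, 619b, 7dab, 7f27, 9dcc, a757, be61, c9d8, d3d7, d3e4, d954}.
d3e4 is among them, so fast-forward is possible.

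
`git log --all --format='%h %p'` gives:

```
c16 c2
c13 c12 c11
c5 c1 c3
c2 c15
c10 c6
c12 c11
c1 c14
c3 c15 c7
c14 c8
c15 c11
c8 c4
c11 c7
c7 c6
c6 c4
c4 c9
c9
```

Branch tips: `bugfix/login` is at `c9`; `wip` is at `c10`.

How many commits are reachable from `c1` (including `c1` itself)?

5

Walking parent pointers from c1: reachable set = {c1, c14, c4, c8, c9}.
That is 5 commits.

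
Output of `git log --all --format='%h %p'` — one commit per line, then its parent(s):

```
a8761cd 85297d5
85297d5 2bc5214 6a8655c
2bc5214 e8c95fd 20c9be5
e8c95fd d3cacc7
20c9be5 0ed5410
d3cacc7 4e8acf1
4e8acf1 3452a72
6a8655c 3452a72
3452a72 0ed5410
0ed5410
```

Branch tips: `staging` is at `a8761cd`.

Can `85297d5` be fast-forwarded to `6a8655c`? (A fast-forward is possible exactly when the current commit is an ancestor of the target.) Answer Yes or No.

A fast-forward from 85297d5 to 6a8655c is possible iff 85297d5 is an ancestor of 6a8655c.
Ancestors of 6a8655c: {0ed5410, 3452a72, 6a8655c}.
85297d5 is not among them, so fast-forward is not possible.

No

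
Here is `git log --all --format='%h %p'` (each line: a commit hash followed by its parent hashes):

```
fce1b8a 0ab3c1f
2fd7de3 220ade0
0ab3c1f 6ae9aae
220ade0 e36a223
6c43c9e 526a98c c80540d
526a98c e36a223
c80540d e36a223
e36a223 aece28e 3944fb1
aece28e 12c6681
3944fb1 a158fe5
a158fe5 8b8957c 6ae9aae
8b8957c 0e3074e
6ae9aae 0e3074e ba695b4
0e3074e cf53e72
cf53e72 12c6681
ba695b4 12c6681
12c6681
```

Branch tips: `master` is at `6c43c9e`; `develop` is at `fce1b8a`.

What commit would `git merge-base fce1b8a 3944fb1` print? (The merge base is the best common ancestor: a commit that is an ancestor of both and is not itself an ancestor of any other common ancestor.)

Ancestors of fce1b8a: {0ab3c1f, 0e3074e, 12c6681, 6ae9aae, ba695b4, cf53e72, fce1b8a}.
Ancestors of 3944fb1: {0e3074e, 12c6681, 3944fb1, 6ae9aae, 8b8957c, a158fe5, ba695b4, cf53e72}.
Common ancestors: {0e3074e, 12c6681, 6ae9aae, ba695b4, cf53e72}.
Among these, 6ae9aae is not an ancestor of any other common ancestor — it is the merge base.

6ae9aae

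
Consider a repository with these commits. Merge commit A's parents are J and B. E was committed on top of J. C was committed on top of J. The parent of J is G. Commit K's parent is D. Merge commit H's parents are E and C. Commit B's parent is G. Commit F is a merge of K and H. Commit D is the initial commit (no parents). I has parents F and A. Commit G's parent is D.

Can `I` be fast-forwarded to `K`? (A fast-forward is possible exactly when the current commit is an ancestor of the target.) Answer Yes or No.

No

A fast-forward from I to K is possible iff I is an ancestor of K.
Ancestors of K: {D, K}.
I is not among them, so fast-forward is not possible.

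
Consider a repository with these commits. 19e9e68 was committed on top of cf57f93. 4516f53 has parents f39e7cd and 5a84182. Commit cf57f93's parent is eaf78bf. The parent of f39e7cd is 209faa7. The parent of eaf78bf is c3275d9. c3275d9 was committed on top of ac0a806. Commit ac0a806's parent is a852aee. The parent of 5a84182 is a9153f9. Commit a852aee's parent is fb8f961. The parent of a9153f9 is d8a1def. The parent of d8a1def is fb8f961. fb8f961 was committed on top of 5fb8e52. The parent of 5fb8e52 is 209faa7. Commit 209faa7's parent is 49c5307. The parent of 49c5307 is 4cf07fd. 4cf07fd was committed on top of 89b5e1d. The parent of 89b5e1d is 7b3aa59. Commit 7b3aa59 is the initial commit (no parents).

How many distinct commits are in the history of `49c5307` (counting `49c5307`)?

Walking parent pointers from 49c5307: reachable set = {49c5307, 4cf07fd, 7b3aa59, 89b5e1d}.
That is 4 commits.

4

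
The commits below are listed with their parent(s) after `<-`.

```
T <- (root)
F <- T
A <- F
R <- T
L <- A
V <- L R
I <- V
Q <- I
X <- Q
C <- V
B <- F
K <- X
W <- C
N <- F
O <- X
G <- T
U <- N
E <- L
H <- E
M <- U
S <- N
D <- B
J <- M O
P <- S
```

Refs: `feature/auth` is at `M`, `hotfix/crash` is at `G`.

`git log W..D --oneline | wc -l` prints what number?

Reachable from D: {B, D, F, T}.
Reachable from W: {A, C, F, L, R, T, V, W}.
In D's history but not W's: {B, D} — 2 commits.

2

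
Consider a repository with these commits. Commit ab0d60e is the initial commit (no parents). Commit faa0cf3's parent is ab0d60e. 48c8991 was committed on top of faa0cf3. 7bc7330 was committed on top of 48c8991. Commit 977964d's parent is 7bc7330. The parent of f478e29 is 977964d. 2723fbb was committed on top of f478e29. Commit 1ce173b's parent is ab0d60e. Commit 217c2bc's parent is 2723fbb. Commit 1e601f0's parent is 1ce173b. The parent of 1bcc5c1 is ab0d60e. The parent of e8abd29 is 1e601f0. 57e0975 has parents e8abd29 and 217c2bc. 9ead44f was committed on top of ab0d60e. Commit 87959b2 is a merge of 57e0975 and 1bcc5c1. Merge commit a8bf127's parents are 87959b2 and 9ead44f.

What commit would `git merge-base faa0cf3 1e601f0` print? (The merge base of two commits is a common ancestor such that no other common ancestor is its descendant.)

ab0d60e

Ancestors of faa0cf3: {ab0d60e, faa0cf3}.
Ancestors of 1e601f0: {1ce173b, 1e601f0, ab0d60e}.
Common ancestors: {ab0d60e}.
The only common ancestor is ab0d60e, so it is the merge base.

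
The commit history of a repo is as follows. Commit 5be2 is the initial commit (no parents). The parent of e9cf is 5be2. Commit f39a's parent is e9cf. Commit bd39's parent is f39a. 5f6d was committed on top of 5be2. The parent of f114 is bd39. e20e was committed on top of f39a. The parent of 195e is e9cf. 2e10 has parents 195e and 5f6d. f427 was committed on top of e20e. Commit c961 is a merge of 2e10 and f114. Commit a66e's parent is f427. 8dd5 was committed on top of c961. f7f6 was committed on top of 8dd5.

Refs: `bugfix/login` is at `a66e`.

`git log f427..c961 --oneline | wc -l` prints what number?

6

Reachable from c961: {195e, 2e10, 5be2, 5f6d, bd39, c961, e9cf, f114, f39a}.
Reachable from f427: {5be2, e20e, e9cf, f39a, f427}.
In c961's history but not f427's: {195e, 2e10, 5f6d, bd39, c961, f114} — 6 commits.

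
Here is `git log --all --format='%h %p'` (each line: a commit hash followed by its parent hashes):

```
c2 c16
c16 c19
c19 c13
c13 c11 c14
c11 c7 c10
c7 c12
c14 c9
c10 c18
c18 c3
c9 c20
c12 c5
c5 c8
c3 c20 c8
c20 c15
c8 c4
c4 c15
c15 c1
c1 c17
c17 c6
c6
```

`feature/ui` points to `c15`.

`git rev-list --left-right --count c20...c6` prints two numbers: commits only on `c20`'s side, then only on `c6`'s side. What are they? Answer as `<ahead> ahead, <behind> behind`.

4 ahead, 0 behind

Reachable from c20: {c1, c15, c17, c20, c6}.
Reachable from c6: {c6}.
Only in c20's history (ahead): {c1, c15, c17, c20} — 4.
Only in c6's history (behind): {} — 0.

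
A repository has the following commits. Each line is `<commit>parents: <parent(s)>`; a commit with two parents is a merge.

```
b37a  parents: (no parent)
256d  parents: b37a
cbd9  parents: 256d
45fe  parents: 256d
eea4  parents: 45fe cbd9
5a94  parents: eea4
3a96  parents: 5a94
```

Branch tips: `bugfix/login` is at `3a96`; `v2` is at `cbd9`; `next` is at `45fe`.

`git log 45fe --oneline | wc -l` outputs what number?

Walking parent pointers from 45fe: reachable set = {256d, 45fe, b37a}.
That is 3 commits.

3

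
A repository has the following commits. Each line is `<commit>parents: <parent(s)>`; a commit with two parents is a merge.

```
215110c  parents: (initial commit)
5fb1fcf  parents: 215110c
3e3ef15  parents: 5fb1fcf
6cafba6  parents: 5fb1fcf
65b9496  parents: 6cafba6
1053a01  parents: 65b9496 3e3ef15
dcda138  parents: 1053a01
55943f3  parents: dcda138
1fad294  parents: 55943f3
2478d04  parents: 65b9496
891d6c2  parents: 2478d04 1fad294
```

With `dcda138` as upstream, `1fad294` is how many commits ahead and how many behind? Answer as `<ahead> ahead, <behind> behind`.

Reachable from 1fad294: {1053a01, 1fad294, 215110c, 3e3ef15, 55943f3, 5fb1fcf, 65b9496, 6cafba6, dcda138}.
Reachable from dcda138: {1053a01, 215110c, 3e3ef15, 5fb1fcf, 65b9496, 6cafba6, dcda138}.
Only in 1fad294's history (ahead): {1fad294, 55943f3} — 2.
Only in dcda138's history (behind): {} — 0.

2 ahead, 0 behind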